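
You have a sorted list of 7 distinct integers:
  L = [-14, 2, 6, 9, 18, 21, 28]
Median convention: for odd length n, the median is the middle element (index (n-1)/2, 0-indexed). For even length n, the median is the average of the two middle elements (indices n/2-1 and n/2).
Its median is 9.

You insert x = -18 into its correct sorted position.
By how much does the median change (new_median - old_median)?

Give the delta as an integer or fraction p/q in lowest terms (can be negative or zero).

Old median = 9
After inserting x = -18: new sorted = [-18, -14, 2, 6, 9, 18, 21, 28]
New median = 15/2
Delta = 15/2 - 9 = -3/2

Answer: -3/2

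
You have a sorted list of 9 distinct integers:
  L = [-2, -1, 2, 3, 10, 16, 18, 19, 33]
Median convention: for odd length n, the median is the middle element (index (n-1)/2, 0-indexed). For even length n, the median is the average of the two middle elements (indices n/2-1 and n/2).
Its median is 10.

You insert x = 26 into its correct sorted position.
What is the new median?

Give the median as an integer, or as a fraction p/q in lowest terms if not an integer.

Answer: 13

Derivation:
Old list (sorted, length 9): [-2, -1, 2, 3, 10, 16, 18, 19, 33]
Old median = 10
Insert x = 26
Old length odd (9). Middle was index 4 = 10.
New length even (10). New median = avg of two middle elements.
x = 26: 8 elements are < x, 1 elements are > x.
New sorted list: [-2, -1, 2, 3, 10, 16, 18, 19, 26, 33]
New median = 13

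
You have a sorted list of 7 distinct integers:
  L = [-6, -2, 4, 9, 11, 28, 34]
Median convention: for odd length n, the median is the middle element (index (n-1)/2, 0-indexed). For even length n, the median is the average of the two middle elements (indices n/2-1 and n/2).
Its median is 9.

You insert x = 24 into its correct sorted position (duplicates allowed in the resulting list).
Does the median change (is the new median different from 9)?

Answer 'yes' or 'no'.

Answer: yes

Derivation:
Old median = 9
Insert x = 24
New median = 10
Changed? yes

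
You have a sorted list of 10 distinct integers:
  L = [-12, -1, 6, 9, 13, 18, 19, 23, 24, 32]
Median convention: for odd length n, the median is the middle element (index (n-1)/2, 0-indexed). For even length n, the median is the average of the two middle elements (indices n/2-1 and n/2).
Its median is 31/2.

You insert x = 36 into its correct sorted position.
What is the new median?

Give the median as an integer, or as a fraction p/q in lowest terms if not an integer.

Answer: 18

Derivation:
Old list (sorted, length 10): [-12, -1, 6, 9, 13, 18, 19, 23, 24, 32]
Old median = 31/2
Insert x = 36
Old length even (10). Middle pair: indices 4,5 = 13,18.
New length odd (11). New median = single middle element.
x = 36: 10 elements are < x, 0 elements are > x.
New sorted list: [-12, -1, 6, 9, 13, 18, 19, 23, 24, 32, 36]
New median = 18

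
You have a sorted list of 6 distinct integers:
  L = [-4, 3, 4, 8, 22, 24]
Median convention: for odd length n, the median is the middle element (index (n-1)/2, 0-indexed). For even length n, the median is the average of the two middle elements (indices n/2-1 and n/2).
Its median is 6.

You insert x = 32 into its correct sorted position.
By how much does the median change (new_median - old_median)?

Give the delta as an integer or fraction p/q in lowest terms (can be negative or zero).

Answer: 2

Derivation:
Old median = 6
After inserting x = 32: new sorted = [-4, 3, 4, 8, 22, 24, 32]
New median = 8
Delta = 8 - 6 = 2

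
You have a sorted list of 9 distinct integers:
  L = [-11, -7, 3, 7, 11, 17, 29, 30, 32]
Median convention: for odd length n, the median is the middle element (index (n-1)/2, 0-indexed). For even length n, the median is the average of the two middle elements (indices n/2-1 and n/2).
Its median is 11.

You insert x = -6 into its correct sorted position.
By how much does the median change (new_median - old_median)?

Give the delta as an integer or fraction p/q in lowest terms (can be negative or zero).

Old median = 11
After inserting x = -6: new sorted = [-11, -7, -6, 3, 7, 11, 17, 29, 30, 32]
New median = 9
Delta = 9 - 11 = -2

Answer: -2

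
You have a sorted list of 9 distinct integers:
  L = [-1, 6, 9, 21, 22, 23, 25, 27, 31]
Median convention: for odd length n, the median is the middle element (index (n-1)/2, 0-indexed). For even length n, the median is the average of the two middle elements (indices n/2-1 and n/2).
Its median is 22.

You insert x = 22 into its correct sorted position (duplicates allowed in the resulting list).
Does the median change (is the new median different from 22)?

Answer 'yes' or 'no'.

Old median = 22
Insert x = 22
New median = 22
Changed? no

Answer: no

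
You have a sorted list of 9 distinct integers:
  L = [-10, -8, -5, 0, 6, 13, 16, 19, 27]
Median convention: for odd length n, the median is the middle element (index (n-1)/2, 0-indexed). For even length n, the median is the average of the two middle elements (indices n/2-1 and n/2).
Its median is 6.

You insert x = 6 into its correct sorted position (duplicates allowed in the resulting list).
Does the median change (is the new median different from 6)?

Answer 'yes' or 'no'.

Answer: no

Derivation:
Old median = 6
Insert x = 6
New median = 6
Changed? no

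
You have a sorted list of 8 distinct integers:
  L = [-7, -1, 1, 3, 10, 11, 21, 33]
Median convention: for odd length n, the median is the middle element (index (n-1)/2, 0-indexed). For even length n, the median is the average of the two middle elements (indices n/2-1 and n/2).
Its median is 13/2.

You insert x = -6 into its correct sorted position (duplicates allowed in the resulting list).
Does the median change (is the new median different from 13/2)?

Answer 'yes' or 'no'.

Old median = 13/2
Insert x = -6
New median = 3
Changed? yes

Answer: yes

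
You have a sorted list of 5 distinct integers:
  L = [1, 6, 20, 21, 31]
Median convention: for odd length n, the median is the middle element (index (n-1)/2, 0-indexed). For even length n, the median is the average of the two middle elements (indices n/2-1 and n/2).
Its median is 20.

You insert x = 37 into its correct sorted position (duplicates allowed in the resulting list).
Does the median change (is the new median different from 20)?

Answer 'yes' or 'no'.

Answer: yes

Derivation:
Old median = 20
Insert x = 37
New median = 41/2
Changed? yes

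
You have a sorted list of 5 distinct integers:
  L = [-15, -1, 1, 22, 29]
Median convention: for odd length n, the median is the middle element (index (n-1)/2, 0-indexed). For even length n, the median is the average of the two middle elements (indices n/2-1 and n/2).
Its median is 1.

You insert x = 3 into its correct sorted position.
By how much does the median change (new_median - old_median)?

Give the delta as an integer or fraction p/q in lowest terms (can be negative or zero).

Old median = 1
After inserting x = 3: new sorted = [-15, -1, 1, 3, 22, 29]
New median = 2
Delta = 2 - 1 = 1

Answer: 1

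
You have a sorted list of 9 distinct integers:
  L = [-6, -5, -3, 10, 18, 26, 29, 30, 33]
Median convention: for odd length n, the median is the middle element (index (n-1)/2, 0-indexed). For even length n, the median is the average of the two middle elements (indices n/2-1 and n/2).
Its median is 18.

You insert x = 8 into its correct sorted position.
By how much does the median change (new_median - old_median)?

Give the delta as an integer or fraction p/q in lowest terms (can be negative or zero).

Old median = 18
After inserting x = 8: new sorted = [-6, -5, -3, 8, 10, 18, 26, 29, 30, 33]
New median = 14
Delta = 14 - 18 = -4

Answer: -4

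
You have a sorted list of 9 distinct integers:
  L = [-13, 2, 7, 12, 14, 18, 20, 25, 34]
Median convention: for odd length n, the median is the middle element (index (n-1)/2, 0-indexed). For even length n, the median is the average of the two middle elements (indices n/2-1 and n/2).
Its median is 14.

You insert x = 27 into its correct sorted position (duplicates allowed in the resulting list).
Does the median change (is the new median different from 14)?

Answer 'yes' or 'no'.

Old median = 14
Insert x = 27
New median = 16
Changed? yes

Answer: yes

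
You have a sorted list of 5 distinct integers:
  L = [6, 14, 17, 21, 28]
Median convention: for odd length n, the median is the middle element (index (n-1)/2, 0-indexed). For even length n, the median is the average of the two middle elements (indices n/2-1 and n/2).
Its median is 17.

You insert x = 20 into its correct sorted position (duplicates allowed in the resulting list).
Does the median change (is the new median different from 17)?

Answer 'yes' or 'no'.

Answer: yes

Derivation:
Old median = 17
Insert x = 20
New median = 37/2
Changed? yes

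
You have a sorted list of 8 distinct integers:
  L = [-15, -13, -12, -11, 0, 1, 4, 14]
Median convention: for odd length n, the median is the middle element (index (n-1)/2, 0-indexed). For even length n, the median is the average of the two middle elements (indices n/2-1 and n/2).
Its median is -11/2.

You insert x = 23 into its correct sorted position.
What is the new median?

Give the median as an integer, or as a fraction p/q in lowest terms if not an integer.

Answer: 0

Derivation:
Old list (sorted, length 8): [-15, -13, -12, -11, 0, 1, 4, 14]
Old median = -11/2
Insert x = 23
Old length even (8). Middle pair: indices 3,4 = -11,0.
New length odd (9). New median = single middle element.
x = 23: 8 elements are < x, 0 elements are > x.
New sorted list: [-15, -13, -12, -11, 0, 1, 4, 14, 23]
New median = 0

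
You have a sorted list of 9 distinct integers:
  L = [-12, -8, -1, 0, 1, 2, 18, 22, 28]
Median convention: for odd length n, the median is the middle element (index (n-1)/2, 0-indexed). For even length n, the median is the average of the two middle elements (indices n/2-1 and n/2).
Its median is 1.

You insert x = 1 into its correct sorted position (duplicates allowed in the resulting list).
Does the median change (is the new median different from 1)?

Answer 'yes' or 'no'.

Old median = 1
Insert x = 1
New median = 1
Changed? no

Answer: no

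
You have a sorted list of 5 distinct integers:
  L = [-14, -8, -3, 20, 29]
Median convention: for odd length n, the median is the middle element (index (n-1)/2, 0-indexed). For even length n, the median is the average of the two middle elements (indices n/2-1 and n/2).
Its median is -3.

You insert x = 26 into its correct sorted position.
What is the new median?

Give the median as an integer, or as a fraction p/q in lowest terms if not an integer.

Answer: 17/2

Derivation:
Old list (sorted, length 5): [-14, -8, -3, 20, 29]
Old median = -3
Insert x = 26
Old length odd (5). Middle was index 2 = -3.
New length even (6). New median = avg of two middle elements.
x = 26: 4 elements are < x, 1 elements are > x.
New sorted list: [-14, -8, -3, 20, 26, 29]
New median = 17/2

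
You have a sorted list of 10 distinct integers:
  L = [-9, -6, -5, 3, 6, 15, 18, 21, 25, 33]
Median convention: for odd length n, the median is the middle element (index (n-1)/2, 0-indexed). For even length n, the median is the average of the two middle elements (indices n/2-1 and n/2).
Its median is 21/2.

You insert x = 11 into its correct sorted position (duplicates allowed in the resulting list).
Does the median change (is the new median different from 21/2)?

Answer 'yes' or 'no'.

Answer: yes

Derivation:
Old median = 21/2
Insert x = 11
New median = 11
Changed? yes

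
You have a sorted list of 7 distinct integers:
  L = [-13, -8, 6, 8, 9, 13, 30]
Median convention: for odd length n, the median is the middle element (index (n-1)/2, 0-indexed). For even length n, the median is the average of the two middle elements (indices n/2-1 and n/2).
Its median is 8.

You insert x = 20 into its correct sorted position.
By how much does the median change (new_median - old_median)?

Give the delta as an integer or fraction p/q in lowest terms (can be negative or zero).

Answer: 1/2

Derivation:
Old median = 8
After inserting x = 20: new sorted = [-13, -8, 6, 8, 9, 13, 20, 30]
New median = 17/2
Delta = 17/2 - 8 = 1/2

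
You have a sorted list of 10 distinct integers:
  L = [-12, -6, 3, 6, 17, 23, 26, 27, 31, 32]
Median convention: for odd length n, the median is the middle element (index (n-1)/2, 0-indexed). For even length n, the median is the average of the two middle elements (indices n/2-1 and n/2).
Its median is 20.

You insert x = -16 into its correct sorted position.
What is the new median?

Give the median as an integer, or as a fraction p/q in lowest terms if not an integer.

Answer: 17

Derivation:
Old list (sorted, length 10): [-12, -6, 3, 6, 17, 23, 26, 27, 31, 32]
Old median = 20
Insert x = -16
Old length even (10). Middle pair: indices 4,5 = 17,23.
New length odd (11). New median = single middle element.
x = -16: 0 elements are < x, 10 elements are > x.
New sorted list: [-16, -12, -6, 3, 6, 17, 23, 26, 27, 31, 32]
New median = 17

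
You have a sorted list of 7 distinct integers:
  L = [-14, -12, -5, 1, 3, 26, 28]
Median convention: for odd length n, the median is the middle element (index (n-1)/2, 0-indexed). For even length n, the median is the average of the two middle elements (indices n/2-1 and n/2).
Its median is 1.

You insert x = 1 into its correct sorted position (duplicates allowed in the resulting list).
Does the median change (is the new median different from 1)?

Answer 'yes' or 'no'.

Old median = 1
Insert x = 1
New median = 1
Changed? no

Answer: no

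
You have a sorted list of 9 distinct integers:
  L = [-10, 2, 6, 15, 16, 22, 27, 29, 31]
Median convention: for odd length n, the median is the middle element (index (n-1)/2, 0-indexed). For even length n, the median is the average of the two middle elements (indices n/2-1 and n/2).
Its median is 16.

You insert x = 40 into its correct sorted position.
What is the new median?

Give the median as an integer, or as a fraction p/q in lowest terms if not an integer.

Answer: 19

Derivation:
Old list (sorted, length 9): [-10, 2, 6, 15, 16, 22, 27, 29, 31]
Old median = 16
Insert x = 40
Old length odd (9). Middle was index 4 = 16.
New length even (10). New median = avg of two middle elements.
x = 40: 9 elements are < x, 0 elements are > x.
New sorted list: [-10, 2, 6, 15, 16, 22, 27, 29, 31, 40]
New median = 19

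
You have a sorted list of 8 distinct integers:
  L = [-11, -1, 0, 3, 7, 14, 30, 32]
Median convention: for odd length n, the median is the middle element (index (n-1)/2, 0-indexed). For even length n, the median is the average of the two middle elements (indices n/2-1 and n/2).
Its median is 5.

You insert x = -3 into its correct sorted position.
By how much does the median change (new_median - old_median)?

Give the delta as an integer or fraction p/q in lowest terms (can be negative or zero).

Answer: -2

Derivation:
Old median = 5
After inserting x = -3: new sorted = [-11, -3, -1, 0, 3, 7, 14, 30, 32]
New median = 3
Delta = 3 - 5 = -2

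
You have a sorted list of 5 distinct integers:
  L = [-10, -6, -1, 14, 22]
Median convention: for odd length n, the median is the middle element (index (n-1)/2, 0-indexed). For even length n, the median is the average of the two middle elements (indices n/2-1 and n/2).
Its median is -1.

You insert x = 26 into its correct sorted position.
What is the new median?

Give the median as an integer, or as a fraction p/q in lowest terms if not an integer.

Answer: 13/2

Derivation:
Old list (sorted, length 5): [-10, -6, -1, 14, 22]
Old median = -1
Insert x = 26
Old length odd (5). Middle was index 2 = -1.
New length even (6). New median = avg of two middle elements.
x = 26: 5 elements are < x, 0 elements are > x.
New sorted list: [-10, -6, -1, 14, 22, 26]
New median = 13/2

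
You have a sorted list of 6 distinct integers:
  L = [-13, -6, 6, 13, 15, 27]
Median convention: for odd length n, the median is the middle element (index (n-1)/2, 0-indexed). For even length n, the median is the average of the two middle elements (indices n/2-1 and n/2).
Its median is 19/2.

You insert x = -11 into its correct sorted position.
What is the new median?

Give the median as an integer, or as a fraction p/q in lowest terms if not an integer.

Answer: 6

Derivation:
Old list (sorted, length 6): [-13, -6, 6, 13, 15, 27]
Old median = 19/2
Insert x = -11
Old length even (6). Middle pair: indices 2,3 = 6,13.
New length odd (7). New median = single middle element.
x = -11: 1 elements are < x, 5 elements are > x.
New sorted list: [-13, -11, -6, 6, 13, 15, 27]
New median = 6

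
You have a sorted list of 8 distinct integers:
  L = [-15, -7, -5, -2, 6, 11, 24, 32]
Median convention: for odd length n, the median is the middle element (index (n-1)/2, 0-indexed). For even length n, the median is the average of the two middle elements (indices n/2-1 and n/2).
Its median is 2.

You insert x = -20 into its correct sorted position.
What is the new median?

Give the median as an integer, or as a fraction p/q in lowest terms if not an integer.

Old list (sorted, length 8): [-15, -7, -5, -2, 6, 11, 24, 32]
Old median = 2
Insert x = -20
Old length even (8). Middle pair: indices 3,4 = -2,6.
New length odd (9). New median = single middle element.
x = -20: 0 elements are < x, 8 elements are > x.
New sorted list: [-20, -15, -7, -5, -2, 6, 11, 24, 32]
New median = -2

Answer: -2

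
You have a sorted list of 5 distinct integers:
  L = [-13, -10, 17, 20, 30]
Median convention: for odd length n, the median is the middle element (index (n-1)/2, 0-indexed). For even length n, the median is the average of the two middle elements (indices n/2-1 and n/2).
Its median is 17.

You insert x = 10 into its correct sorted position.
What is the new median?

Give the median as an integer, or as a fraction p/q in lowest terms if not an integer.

Answer: 27/2

Derivation:
Old list (sorted, length 5): [-13, -10, 17, 20, 30]
Old median = 17
Insert x = 10
Old length odd (5). Middle was index 2 = 17.
New length even (6). New median = avg of two middle elements.
x = 10: 2 elements are < x, 3 elements are > x.
New sorted list: [-13, -10, 10, 17, 20, 30]
New median = 27/2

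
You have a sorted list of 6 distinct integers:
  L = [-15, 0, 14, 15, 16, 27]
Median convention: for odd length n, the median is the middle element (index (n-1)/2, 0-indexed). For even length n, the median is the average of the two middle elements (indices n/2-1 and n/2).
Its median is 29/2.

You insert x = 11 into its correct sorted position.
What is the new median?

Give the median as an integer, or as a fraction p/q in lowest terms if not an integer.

Answer: 14

Derivation:
Old list (sorted, length 6): [-15, 0, 14, 15, 16, 27]
Old median = 29/2
Insert x = 11
Old length even (6). Middle pair: indices 2,3 = 14,15.
New length odd (7). New median = single middle element.
x = 11: 2 elements are < x, 4 elements are > x.
New sorted list: [-15, 0, 11, 14, 15, 16, 27]
New median = 14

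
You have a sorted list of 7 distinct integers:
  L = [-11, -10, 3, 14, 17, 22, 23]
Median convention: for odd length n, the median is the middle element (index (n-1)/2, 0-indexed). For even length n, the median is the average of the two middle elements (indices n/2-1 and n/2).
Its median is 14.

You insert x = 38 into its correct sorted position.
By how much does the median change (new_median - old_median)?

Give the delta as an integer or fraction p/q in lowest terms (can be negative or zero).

Old median = 14
After inserting x = 38: new sorted = [-11, -10, 3, 14, 17, 22, 23, 38]
New median = 31/2
Delta = 31/2 - 14 = 3/2

Answer: 3/2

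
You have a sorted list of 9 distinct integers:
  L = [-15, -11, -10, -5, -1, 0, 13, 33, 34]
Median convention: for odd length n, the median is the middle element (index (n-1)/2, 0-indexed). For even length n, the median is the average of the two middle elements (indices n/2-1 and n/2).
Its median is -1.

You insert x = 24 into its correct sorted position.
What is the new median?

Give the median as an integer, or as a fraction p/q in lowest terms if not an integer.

Answer: -1/2

Derivation:
Old list (sorted, length 9): [-15, -11, -10, -5, -1, 0, 13, 33, 34]
Old median = -1
Insert x = 24
Old length odd (9). Middle was index 4 = -1.
New length even (10). New median = avg of two middle elements.
x = 24: 7 elements are < x, 2 elements are > x.
New sorted list: [-15, -11, -10, -5, -1, 0, 13, 24, 33, 34]
New median = -1/2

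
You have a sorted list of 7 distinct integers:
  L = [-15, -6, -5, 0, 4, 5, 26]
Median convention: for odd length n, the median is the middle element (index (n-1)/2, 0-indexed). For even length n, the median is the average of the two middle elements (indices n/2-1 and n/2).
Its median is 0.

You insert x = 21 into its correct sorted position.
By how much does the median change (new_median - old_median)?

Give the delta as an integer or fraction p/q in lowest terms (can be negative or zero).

Answer: 2

Derivation:
Old median = 0
After inserting x = 21: new sorted = [-15, -6, -5, 0, 4, 5, 21, 26]
New median = 2
Delta = 2 - 0 = 2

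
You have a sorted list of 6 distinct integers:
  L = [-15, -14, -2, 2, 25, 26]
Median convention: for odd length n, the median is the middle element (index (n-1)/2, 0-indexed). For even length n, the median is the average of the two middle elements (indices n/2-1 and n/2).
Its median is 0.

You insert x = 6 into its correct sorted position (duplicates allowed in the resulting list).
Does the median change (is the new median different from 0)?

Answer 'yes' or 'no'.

Answer: yes

Derivation:
Old median = 0
Insert x = 6
New median = 2
Changed? yes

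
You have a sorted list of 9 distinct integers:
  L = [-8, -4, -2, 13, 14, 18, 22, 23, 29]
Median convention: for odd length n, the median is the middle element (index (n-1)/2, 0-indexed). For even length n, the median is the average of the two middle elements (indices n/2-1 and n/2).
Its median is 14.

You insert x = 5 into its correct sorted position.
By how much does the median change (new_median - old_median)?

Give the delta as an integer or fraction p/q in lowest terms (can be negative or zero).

Old median = 14
After inserting x = 5: new sorted = [-8, -4, -2, 5, 13, 14, 18, 22, 23, 29]
New median = 27/2
Delta = 27/2 - 14 = -1/2

Answer: -1/2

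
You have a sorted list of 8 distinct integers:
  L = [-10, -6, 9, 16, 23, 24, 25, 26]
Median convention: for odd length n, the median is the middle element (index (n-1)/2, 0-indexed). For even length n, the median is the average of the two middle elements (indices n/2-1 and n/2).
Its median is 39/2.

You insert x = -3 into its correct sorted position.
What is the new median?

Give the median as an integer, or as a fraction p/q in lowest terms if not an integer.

Old list (sorted, length 8): [-10, -6, 9, 16, 23, 24, 25, 26]
Old median = 39/2
Insert x = -3
Old length even (8). Middle pair: indices 3,4 = 16,23.
New length odd (9). New median = single middle element.
x = -3: 2 elements are < x, 6 elements are > x.
New sorted list: [-10, -6, -3, 9, 16, 23, 24, 25, 26]
New median = 16

Answer: 16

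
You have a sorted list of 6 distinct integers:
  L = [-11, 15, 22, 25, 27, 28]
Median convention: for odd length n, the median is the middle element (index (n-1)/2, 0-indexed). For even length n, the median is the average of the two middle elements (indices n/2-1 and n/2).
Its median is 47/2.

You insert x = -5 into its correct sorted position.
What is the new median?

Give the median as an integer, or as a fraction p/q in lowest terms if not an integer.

Answer: 22

Derivation:
Old list (sorted, length 6): [-11, 15, 22, 25, 27, 28]
Old median = 47/2
Insert x = -5
Old length even (6). Middle pair: indices 2,3 = 22,25.
New length odd (7). New median = single middle element.
x = -5: 1 elements are < x, 5 elements are > x.
New sorted list: [-11, -5, 15, 22, 25, 27, 28]
New median = 22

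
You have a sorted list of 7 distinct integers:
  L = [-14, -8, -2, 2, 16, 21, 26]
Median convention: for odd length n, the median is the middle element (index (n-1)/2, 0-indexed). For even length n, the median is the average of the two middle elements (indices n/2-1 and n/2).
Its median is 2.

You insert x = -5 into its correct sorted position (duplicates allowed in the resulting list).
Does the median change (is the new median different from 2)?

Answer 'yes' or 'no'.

Answer: yes

Derivation:
Old median = 2
Insert x = -5
New median = 0
Changed? yes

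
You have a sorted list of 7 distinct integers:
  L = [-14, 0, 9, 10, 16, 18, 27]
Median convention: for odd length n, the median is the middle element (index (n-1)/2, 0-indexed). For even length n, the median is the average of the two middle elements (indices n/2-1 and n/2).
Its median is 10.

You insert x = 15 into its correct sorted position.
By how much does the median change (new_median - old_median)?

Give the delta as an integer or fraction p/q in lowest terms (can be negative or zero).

Old median = 10
After inserting x = 15: new sorted = [-14, 0, 9, 10, 15, 16, 18, 27]
New median = 25/2
Delta = 25/2 - 10 = 5/2

Answer: 5/2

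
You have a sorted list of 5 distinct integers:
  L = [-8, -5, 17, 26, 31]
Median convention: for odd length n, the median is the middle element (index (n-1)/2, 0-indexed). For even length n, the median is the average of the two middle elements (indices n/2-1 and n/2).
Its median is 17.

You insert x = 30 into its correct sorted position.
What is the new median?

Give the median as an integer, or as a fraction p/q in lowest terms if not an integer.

Answer: 43/2

Derivation:
Old list (sorted, length 5): [-8, -5, 17, 26, 31]
Old median = 17
Insert x = 30
Old length odd (5). Middle was index 2 = 17.
New length even (6). New median = avg of two middle elements.
x = 30: 4 elements are < x, 1 elements are > x.
New sorted list: [-8, -5, 17, 26, 30, 31]
New median = 43/2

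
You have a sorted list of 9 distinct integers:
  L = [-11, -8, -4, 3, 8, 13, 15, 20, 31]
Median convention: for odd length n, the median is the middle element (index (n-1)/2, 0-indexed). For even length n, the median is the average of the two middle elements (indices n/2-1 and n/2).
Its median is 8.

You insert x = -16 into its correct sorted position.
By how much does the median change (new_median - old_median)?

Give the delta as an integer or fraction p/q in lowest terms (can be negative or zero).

Answer: -5/2

Derivation:
Old median = 8
After inserting x = -16: new sorted = [-16, -11, -8, -4, 3, 8, 13, 15, 20, 31]
New median = 11/2
Delta = 11/2 - 8 = -5/2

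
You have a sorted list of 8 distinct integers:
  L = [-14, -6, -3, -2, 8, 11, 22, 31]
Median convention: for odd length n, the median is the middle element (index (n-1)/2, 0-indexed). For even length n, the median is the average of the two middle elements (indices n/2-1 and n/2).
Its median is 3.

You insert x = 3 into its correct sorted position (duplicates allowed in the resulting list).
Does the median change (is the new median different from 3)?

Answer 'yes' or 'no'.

Answer: no

Derivation:
Old median = 3
Insert x = 3
New median = 3
Changed? no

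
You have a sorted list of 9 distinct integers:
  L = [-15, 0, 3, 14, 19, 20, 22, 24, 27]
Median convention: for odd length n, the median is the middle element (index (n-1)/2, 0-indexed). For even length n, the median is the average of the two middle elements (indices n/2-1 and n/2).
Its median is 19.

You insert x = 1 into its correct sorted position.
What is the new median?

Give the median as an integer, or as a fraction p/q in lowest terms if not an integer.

Old list (sorted, length 9): [-15, 0, 3, 14, 19, 20, 22, 24, 27]
Old median = 19
Insert x = 1
Old length odd (9). Middle was index 4 = 19.
New length even (10). New median = avg of two middle elements.
x = 1: 2 elements are < x, 7 elements are > x.
New sorted list: [-15, 0, 1, 3, 14, 19, 20, 22, 24, 27]
New median = 33/2

Answer: 33/2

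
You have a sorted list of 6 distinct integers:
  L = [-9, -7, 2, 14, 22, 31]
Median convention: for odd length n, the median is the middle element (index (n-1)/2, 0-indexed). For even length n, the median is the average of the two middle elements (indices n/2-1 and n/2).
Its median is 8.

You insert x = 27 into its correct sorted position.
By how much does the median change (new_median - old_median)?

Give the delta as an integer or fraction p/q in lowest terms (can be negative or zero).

Old median = 8
After inserting x = 27: new sorted = [-9, -7, 2, 14, 22, 27, 31]
New median = 14
Delta = 14 - 8 = 6

Answer: 6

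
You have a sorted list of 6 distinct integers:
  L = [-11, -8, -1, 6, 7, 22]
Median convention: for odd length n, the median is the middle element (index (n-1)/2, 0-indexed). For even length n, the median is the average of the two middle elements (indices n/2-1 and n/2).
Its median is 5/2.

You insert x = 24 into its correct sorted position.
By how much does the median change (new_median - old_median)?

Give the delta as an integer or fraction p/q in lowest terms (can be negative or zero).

Answer: 7/2

Derivation:
Old median = 5/2
After inserting x = 24: new sorted = [-11, -8, -1, 6, 7, 22, 24]
New median = 6
Delta = 6 - 5/2 = 7/2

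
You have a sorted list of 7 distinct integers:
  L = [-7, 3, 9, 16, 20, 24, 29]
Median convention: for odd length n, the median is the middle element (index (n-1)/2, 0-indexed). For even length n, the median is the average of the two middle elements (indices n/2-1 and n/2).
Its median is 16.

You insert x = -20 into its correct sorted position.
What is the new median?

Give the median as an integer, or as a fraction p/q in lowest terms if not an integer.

Answer: 25/2

Derivation:
Old list (sorted, length 7): [-7, 3, 9, 16, 20, 24, 29]
Old median = 16
Insert x = -20
Old length odd (7). Middle was index 3 = 16.
New length even (8). New median = avg of two middle elements.
x = -20: 0 elements are < x, 7 elements are > x.
New sorted list: [-20, -7, 3, 9, 16, 20, 24, 29]
New median = 25/2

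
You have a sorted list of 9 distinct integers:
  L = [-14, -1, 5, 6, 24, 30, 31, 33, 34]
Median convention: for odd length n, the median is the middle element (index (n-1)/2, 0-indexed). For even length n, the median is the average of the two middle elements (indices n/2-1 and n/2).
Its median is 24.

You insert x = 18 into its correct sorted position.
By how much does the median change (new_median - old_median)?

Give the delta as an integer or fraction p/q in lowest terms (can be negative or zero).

Old median = 24
After inserting x = 18: new sorted = [-14, -1, 5, 6, 18, 24, 30, 31, 33, 34]
New median = 21
Delta = 21 - 24 = -3

Answer: -3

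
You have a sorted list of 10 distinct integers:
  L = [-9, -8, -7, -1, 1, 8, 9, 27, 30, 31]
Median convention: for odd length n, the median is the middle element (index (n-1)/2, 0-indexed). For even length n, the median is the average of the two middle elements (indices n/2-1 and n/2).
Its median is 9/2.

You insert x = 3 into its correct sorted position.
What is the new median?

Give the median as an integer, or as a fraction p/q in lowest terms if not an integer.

Answer: 3

Derivation:
Old list (sorted, length 10): [-9, -8, -7, -1, 1, 8, 9, 27, 30, 31]
Old median = 9/2
Insert x = 3
Old length even (10). Middle pair: indices 4,5 = 1,8.
New length odd (11). New median = single middle element.
x = 3: 5 elements are < x, 5 elements are > x.
New sorted list: [-9, -8, -7, -1, 1, 3, 8, 9, 27, 30, 31]
New median = 3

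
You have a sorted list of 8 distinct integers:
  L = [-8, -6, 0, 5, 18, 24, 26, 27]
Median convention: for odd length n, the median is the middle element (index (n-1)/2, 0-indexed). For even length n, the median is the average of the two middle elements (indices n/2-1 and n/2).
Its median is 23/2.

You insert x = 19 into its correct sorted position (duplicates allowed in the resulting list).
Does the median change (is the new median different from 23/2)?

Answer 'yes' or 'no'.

Answer: yes

Derivation:
Old median = 23/2
Insert x = 19
New median = 18
Changed? yes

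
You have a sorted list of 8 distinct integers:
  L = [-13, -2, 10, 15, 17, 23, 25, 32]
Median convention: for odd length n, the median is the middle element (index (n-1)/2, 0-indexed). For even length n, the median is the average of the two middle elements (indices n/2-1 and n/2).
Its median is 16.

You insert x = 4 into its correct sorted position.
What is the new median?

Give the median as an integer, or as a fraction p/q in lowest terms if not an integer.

Answer: 15

Derivation:
Old list (sorted, length 8): [-13, -2, 10, 15, 17, 23, 25, 32]
Old median = 16
Insert x = 4
Old length even (8). Middle pair: indices 3,4 = 15,17.
New length odd (9). New median = single middle element.
x = 4: 2 elements are < x, 6 elements are > x.
New sorted list: [-13, -2, 4, 10, 15, 17, 23, 25, 32]
New median = 15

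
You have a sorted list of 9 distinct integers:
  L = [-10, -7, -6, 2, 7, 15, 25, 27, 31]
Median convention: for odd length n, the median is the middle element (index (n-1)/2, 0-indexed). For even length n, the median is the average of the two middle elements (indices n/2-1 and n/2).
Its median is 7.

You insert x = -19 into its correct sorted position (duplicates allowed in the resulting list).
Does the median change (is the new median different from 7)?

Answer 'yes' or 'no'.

Answer: yes

Derivation:
Old median = 7
Insert x = -19
New median = 9/2
Changed? yes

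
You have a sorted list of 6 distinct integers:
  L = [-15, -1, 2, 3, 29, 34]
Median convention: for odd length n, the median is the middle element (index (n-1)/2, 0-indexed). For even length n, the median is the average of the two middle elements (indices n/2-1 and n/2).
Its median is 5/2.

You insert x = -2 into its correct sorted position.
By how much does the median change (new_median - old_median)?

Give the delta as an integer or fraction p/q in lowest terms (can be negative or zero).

Answer: -1/2

Derivation:
Old median = 5/2
After inserting x = -2: new sorted = [-15, -2, -1, 2, 3, 29, 34]
New median = 2
Delta = 2 - 5/2 = -1/2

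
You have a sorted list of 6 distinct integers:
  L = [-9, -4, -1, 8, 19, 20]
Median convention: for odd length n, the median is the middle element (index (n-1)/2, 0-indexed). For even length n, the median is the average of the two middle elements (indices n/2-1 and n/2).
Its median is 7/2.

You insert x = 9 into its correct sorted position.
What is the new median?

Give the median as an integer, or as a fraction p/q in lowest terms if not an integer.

Old list (sorted, length 6): [-9, -4, -1, 8, 19, 20]
Old median = 7/2
Insert x = 9
Old length even (6). Middle pair: indices 2,3 = -1,8.
New length odd (7). New median = single middle element.
x = 9: 4 elements are < x, 2 elements are > x.
New sorted list: [-9, -4, -1, 8, 9, 19, 20]
New median = 8

Answer: 8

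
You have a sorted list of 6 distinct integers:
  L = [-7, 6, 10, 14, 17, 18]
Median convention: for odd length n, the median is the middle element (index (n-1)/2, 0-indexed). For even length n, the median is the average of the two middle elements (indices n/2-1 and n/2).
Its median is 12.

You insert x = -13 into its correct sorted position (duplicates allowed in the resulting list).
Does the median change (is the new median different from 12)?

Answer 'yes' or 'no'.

Old median = 12
Insert x = -13
New median = 10
Changed? yes

Answer: yes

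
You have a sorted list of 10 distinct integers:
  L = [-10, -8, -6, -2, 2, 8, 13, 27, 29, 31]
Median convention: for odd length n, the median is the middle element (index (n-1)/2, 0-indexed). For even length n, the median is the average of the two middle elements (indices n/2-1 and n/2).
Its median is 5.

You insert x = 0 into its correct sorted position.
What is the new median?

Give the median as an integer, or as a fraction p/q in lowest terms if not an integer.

Answer: 2

Derivation:
Old list (sorted, length 10): [-10, -8, -6, -2, 2, 8, 13, 27, 29, 31]
Old median = 5
Insert x = 0
Old length even (10). Middle pair: indices 4,5 = 2,8.
New length odd (11). New median = single middle element.
x = 0: 4 elements are < x, 6 elements are > x.
New sorted list: [-10, -8, -6, -2, 0, 2, 8, 13, 27, 29, 31]
New median = 2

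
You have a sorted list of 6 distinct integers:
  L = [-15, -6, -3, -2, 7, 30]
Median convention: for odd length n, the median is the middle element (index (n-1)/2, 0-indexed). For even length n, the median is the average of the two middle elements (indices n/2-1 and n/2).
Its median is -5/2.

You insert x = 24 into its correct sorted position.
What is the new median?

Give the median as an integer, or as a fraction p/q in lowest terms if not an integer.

Answer: -2

Derivation:
Old list (sorted, length 6): [-15, -6, -3, -2, 7, 30]
Old median = -5/2
Insert x = 24
Old length even (6). Middle pair: indices 2,3 = -3,-2.
New length odd (7). New median = single middle element.
x = 24: 5 elements are < x, 1 elements are > x.
New sorted list: [-15, -6, -3, -2, 7, 24, 30]
New median = -2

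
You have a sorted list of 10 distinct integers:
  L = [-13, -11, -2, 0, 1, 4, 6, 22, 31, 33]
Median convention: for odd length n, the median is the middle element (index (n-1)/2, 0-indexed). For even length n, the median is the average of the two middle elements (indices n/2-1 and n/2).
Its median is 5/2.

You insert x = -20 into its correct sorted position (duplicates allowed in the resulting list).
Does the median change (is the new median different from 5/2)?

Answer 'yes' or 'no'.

Answer: yes

Derivation:
Old median = 5/2
Insert x = -20
New median = 1
Changed? yes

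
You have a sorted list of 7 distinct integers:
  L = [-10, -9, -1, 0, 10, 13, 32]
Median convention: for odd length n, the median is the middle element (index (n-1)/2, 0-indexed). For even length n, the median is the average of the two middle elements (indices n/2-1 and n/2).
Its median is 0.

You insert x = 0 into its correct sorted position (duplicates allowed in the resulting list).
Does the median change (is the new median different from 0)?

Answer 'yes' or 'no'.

Answer: no

Derivation:
Old median = 0
Insert x = 0
New median = 0
Changed? no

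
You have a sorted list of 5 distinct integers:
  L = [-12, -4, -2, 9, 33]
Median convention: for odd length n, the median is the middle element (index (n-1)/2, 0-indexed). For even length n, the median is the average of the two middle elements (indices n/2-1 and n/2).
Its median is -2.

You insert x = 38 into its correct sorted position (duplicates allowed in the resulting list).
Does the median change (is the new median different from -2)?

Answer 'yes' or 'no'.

Answer: yes

Derivation:
Old median = -2
Insert x = 38
New median = 7/2
Changed? yes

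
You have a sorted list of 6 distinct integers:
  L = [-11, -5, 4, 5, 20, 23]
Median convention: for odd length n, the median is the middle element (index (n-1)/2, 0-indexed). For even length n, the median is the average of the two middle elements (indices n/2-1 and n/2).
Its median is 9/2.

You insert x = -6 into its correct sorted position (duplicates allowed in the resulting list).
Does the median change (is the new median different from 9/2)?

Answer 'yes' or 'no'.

Answer: yes

Derivation:
Old median = 9/2
Insert x = -6
New median = 4
Changed? yes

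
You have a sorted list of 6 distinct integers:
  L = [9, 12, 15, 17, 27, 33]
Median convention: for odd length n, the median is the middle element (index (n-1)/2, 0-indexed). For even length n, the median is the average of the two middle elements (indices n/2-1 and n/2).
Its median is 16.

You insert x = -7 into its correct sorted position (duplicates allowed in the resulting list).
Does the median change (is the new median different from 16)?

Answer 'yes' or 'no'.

Answer: yes

Derivation:
Old median = 16
Insert x = -7
New median = 15
Changed? yes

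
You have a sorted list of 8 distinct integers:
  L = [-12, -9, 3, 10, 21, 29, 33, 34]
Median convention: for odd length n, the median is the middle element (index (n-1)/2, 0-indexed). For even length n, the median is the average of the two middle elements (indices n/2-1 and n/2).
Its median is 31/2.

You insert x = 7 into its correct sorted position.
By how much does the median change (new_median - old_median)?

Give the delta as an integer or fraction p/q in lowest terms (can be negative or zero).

Answer: -11/2

Derivation:
Old median = 31/2
After inserting x = 7: new sorted = [-12, -9, 3, 7, 10, 21, 29, 33, 34]
New median = 10
Delta = 10 - 31/2 = -11/2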